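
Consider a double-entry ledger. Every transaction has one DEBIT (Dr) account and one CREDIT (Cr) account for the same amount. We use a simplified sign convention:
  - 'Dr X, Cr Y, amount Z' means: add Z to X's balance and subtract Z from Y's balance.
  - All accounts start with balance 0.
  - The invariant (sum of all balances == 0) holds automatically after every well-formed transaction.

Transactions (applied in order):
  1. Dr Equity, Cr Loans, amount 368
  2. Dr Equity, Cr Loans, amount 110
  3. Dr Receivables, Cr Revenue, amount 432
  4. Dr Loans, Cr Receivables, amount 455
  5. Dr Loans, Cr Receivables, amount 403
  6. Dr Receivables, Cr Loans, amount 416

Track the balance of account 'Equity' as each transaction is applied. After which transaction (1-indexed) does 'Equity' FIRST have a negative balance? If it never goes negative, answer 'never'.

Answer: never

Derivation:
After txn 1: Equity=368
After txn 2: Equity=478
After txn 3: Equity=478
After txn 4: Equity=478
After txn 5: Equity=478
After txn 6: Equity=478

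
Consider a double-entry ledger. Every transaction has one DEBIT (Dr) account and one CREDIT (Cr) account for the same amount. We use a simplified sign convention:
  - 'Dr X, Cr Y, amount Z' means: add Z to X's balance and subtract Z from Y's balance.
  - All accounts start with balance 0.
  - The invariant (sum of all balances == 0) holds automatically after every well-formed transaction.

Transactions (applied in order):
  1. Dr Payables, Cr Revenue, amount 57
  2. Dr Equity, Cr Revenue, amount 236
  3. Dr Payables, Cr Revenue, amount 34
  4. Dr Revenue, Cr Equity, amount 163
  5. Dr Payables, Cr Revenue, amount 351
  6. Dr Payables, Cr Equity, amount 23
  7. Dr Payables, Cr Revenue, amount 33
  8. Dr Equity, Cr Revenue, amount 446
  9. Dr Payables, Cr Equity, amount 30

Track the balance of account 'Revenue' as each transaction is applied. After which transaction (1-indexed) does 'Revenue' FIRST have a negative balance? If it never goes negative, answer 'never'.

Answer: 1

Derivation:
After txn 1: Revenue=-57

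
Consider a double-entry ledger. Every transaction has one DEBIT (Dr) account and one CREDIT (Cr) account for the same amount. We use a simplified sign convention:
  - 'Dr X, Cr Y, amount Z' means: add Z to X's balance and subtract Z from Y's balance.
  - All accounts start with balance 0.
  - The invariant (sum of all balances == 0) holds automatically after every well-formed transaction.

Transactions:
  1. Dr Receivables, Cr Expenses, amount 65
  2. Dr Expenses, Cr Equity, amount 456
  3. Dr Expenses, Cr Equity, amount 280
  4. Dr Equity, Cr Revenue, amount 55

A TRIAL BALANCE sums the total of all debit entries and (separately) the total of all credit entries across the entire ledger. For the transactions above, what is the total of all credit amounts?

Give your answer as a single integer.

Txn 1: credit+=65
Txn 2: credit+=456
Txn 3: credit+=280
Txn 4: credit+=55
Total credits = 856

Answer: 856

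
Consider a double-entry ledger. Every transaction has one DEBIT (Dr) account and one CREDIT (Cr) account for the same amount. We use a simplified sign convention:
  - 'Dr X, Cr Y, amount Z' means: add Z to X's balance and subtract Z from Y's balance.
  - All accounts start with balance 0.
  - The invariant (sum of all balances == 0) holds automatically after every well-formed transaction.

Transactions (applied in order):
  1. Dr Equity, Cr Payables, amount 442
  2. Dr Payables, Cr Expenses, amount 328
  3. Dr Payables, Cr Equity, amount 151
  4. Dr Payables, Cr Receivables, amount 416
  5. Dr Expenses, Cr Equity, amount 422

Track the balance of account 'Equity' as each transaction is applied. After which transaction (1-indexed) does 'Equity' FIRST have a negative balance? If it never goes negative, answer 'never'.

Answer: 5

Derivation:
After txn 1: Equity=442
After txn 2: Equity=442
After txn 3: Equity=291
After txn 4: Equity=291
After txn 5: Equity=-131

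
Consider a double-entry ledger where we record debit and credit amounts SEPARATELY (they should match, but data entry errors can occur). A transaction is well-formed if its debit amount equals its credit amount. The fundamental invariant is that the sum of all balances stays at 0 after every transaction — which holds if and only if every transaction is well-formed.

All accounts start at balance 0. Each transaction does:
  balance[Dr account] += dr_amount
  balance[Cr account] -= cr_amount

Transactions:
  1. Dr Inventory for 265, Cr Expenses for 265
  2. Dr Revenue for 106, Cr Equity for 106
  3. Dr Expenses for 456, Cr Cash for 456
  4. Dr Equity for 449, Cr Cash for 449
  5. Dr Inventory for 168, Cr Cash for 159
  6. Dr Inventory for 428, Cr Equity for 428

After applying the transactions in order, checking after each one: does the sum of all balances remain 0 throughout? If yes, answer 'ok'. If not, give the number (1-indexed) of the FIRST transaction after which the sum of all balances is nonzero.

After txn 1: dr=265 cr=265 sum_balances=0
After txn 2: dr=106 cr=106 sum_balances=0
After txn 3: dr=456 cr=456 sum_balances=0
After txn 4: dr=449 cr=449 sum_balances=0
After txn 5: dr=168 cr=159 sum_balances=9
After txn 6: dr=428 cr=428 sum_balances=9

Answer: 5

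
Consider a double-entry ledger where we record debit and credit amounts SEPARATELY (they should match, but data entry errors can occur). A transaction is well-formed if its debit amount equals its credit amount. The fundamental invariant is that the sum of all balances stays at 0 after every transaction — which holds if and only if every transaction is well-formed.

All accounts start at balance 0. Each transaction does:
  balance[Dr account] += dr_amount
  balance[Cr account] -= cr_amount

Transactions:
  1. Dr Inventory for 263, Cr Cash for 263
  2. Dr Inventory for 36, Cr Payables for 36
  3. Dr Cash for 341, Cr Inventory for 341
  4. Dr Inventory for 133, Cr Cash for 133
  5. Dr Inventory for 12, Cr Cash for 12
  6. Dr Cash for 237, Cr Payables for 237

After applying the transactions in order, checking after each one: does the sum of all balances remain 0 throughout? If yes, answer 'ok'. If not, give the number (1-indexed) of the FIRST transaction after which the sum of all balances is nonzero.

Answer: ok

Derivation:
After txn 1: dr=263 cr=263 sum_balances=0
After txn 2: dr=36 cr=36 sum_balances=0
After txn 3: dr=341 cr=341 sum_balances=0
After txn 4: dr=133 cr=133 sum_balances=0
After txn 5: dr=12 cr=12 sum_balances=0
After txn 6: dr=237 cr=237 sum_balances=0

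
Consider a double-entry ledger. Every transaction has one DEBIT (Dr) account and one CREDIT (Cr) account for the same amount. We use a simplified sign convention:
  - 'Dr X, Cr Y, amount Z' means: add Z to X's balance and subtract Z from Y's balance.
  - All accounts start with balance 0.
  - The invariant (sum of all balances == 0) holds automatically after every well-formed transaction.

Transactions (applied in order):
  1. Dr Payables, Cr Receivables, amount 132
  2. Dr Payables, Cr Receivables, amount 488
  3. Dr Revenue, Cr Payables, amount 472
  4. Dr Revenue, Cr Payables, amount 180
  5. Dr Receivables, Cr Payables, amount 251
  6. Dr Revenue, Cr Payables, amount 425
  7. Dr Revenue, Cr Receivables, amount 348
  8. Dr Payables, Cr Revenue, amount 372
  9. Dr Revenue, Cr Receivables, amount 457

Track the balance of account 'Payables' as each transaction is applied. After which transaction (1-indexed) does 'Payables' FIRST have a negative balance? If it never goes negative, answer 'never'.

After txn 1: Payables=132
After txn 2: Payables=620
After txn 3: Payables=148
After txn 4: Payables=-32

Answer: 4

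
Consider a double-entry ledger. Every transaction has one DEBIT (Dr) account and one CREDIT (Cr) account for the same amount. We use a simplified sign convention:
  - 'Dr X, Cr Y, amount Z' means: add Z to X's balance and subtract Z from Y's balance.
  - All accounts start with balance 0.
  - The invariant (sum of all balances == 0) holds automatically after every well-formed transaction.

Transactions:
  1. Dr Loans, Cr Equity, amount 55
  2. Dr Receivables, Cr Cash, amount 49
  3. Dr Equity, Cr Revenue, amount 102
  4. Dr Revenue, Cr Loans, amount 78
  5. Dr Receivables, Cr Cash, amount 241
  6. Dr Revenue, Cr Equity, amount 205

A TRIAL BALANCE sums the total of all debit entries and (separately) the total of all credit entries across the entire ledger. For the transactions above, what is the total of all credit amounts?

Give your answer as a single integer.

Txn 1: credit+=55
Txn 2: credit+=49
Txn 3: credit+=102
Txn 4: credit+=78
Txn 5: credit+=241
Txn 6: credit+=205
Total credits = 730

Answer: 730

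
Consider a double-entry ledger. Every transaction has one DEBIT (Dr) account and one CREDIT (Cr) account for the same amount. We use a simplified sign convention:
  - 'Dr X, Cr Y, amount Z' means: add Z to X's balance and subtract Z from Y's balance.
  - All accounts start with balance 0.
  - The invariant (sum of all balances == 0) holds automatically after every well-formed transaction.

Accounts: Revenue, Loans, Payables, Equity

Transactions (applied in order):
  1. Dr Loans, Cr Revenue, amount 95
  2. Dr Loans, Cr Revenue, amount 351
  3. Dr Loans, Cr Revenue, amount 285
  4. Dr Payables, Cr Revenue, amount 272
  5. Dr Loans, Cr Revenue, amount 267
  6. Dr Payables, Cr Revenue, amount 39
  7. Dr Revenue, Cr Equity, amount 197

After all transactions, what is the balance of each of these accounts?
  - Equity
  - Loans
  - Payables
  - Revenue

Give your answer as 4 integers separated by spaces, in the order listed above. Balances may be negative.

After txn 1 (Dr Loans, Cr Revenue, amount 95): Loans=95 Revenue=-95
After txn 2 (Dr Loans, Cr Revenue, amount 351): Loans=446 Revenue=-446
After txn 3 (Dr Loans, Cr Revenue, amount 285): Loans=731 Revenue=-731
After txn 4 (Dr Payables, Cr Revenue, amount 272): Loans=731 Payables=272 Revenue=-1003
After txn 5 (Dr Loans, Cr Revenue, amount 267): Loans=998 Payables=272 Revenue=-1270
After txn 6 (Dr Payables, Cr Revenue, amount 39): Loans=998 Payables=311 Revenue=-1309
After txn 7 (Dr Revenue, Cr Equity, amount 197): Equity=-197 Loans=998 Payables=311 Revenue=-1112

Answer: -197 998 311 -1112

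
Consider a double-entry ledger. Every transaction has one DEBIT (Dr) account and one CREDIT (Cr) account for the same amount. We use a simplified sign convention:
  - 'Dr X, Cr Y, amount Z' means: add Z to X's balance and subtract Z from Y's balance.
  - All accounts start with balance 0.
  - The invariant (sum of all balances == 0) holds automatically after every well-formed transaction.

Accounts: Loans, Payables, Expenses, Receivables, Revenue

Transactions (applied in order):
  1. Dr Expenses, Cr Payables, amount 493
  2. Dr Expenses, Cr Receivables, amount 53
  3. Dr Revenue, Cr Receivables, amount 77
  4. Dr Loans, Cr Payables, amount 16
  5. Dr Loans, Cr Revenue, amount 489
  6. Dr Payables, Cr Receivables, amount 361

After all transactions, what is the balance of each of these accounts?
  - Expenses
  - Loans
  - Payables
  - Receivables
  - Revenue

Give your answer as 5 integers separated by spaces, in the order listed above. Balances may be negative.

After txn 1 (Dr Expenses, Cr Payables, amount 493): Expenses=493 Payables=-493
After txn 2 (Dr Expenses, Cr Receivables, amount 53): Expenses=546 Payables=-493 Receivables=-53
After txn 3 (Dr Revenue, Cr Receivables, amount 77): Expenses=546 Payables=-493 Receivables=-130 Revenue=77
After txn 4 (Dr Loans, Cr Payables, amount 16): Expenses=546 Loans=16 Payables=-509 Receivables=-130 Revenue=77
After txn 5 (Dr Loans, Cr Revenue, amount 489): Expenses=546 Loans=505 Payables=-509 Receivables=-130 Revenue=-412
After txn 6 (Dr Payables, Cr Receivables, amount 361): Expenses=546 Loans=505 Payables=-148 Receivables=-491 Revenue=-412

Answer: 546 505 -148 -491 -412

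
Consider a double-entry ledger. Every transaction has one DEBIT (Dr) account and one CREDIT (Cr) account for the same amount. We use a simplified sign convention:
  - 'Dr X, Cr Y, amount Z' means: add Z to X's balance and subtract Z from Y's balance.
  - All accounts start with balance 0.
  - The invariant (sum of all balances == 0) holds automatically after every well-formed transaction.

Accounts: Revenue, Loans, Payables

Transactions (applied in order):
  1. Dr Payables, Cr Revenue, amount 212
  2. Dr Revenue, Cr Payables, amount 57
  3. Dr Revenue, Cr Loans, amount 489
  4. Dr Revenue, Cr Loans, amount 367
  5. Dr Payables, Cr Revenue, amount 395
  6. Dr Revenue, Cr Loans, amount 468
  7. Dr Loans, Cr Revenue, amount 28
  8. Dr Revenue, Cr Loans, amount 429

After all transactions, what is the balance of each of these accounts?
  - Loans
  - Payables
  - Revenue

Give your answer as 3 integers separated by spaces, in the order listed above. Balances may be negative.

Answer: -1725 550 1175

Derivation:
After txn 1 (Dr Payables, Cr Revenue, amount 212): Payables=212 Revenue=-212
After txn 2 (Dr Revenue, Cr Payables, amount 57): Payables=155 Revenue=-155
After txn 3 (Dr Revenue, Cr Loans, amount 489): Loans=-489 Payables=155 Revenue=334
After txn 4 (Dr Revenue, Cr Loans, amount 367): Loans=-856 Payables=155 Revenue=701
After txn 5 (Dr Payables, Cr Revenue, amount 395): Loans=-856 Payables=550 Revenue=306
After txn 6 (Dr Revenue, Cr Loans, amount 468): Loans=-1324 Payables=550 Revenue=774
After txn 7 (Dr Loans, Cr Revenue, amount 28): Loans=-1296 Payables=550 Revenue=746
After txn 8 (Dr Revenue, Cr Loans, amount 429): Loans=-1725 Payables=550 Revenue=1175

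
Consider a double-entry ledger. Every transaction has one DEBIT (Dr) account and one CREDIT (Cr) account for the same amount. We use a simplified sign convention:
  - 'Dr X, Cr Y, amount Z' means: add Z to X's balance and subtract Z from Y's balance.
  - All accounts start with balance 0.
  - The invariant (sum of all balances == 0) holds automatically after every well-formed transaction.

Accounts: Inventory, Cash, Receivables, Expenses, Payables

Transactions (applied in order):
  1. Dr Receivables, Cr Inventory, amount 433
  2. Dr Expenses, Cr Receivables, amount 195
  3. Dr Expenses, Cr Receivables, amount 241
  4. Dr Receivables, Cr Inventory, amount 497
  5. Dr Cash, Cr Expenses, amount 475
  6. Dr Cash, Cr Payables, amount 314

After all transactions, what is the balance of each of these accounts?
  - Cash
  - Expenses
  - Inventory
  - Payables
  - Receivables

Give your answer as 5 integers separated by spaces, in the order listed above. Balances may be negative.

After txn 1 (Dr Receivables, Cr Inventory, amount 433): Inventory=-433 Receivables=433
After txn 2 (Dr Expenses, Cr Receivables, amount 195): Expenses=195 Inventory=-433 Receivables=238
After txn 3 (Dr Expenses, Cr Receivables, amount 241): Expenses=436 Inventory=-433 Receivables=-3
After txn 4 (Dr Receivables, Cr Inventory, amount 497): Expenses=436 Inventory=-930 Receivables=494
After txn 5 (Dr Cash, Cr Expenses, amount 475): Cash=475 Expenses=-39 Inventory=-930 Receivables=494
After txn 6 (Dr Cash, Cr Payables, amount 314): Cash=789 Expenses=-39 Inventory=-930 Payables=-314 Receivables=494

Answer: 789 -39 -930 -314 494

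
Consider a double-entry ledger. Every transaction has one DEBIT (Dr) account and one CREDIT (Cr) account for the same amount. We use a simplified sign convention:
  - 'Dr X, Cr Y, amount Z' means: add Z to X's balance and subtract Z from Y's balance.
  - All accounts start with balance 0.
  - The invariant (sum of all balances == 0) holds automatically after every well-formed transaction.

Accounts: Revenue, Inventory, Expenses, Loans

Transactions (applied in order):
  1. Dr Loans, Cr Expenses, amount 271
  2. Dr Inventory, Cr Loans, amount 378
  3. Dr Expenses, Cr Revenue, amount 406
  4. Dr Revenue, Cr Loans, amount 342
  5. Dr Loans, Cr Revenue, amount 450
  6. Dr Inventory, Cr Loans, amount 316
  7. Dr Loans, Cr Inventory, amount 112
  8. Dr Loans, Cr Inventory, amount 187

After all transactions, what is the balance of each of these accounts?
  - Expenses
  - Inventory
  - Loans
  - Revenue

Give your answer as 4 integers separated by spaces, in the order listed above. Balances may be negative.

Answer: 135 395 -16 -514

Derivation:
After txn 1 (Dr Loans, Cr Expenses, amount 271): Expenses=-271 Loans=271
After txn 2 (Dr Inventory, Cr Loans, amount 378): Expenses=-271 Inventory=378 Loans=-107
After txn 3 (Dr Expenses, Cr Revenue, amount 406): Expenses=135 Inventory=378 Loans=-107 Revenue=-406
After txn 4 (Dr Revenue, Cr Loans, amount 342): Expenses=135 Inventory=378 Loans=-449 Revenue=-64
After txn 5 (Dr Loans, Cr Revenue, amount 450): Expenses=135 Inventory=378 Loans=1 Revenue=-514
After txn 6 (Dr Inventory, Cr Loans, amount 316): Expenses=135 Inventory=694 Loans=-315 Revenue=-514
After txn 7 (Dr Loans, Cr Inventory, amount 112): Expenses=135 Inventory=582 Loans=-203 Revenue=-514
After txn 8 (Dr Loans, Cr Inventory, amount 187): Expenses=135 Inventory=395 Loans=-16 Revenue=-514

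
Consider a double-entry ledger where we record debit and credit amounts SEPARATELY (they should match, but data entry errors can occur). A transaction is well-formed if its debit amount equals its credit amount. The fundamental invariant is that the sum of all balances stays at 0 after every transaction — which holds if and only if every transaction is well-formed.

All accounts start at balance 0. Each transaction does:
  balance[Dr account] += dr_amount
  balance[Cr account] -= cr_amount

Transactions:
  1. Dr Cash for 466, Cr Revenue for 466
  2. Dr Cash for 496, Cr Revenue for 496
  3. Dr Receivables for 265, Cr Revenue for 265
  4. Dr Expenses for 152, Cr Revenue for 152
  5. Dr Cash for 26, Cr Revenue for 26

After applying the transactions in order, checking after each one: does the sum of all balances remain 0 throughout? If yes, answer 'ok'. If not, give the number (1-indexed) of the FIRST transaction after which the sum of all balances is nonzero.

After txn 1: dr=466 cr=466 sum_balances=0
After txn 2: dr=496 cr=496 sum_balances=0
After txn 3: dr=265 cr=265 sum_balances=0
After txn 4: dr=152 cr=152 sum_balances=0
After txn 5: dr=26 cr=26 sum_balances=0

Answer: ok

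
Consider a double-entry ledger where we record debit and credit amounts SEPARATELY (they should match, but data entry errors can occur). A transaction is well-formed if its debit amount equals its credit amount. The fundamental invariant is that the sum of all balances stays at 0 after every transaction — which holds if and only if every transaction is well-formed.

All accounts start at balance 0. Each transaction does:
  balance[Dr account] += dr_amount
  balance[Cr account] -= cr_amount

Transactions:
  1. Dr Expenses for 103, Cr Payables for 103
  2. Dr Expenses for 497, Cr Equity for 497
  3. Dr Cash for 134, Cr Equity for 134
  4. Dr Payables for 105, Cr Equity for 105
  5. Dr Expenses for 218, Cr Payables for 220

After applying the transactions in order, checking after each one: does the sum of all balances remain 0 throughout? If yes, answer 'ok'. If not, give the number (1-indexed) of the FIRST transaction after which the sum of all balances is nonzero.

Answer: 5

Derivation:
After txn 1: dr=103 cr=103 sum_balances=0
After txn 2: dr=497 cr=497 sum_balances=0
After txn 3: dr=134 cr=134 sum_balances=0
After txn 4: dr=105 cr=105 sum_balances=0
After txn 5: dr=218 cr=220 sum_balances=-2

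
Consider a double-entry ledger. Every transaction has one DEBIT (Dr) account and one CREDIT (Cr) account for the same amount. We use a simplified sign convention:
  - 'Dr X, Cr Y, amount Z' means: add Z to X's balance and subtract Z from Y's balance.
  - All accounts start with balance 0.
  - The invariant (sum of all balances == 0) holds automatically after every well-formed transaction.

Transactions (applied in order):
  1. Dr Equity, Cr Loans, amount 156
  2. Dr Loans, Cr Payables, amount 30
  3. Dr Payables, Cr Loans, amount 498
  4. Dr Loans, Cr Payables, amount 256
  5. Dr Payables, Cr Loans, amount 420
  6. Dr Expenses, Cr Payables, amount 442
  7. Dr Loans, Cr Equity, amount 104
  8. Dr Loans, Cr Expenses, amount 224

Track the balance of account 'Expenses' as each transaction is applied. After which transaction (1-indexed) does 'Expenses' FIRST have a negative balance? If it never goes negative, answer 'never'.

Answer: never

Derivation:
After txn 1: Expenses=0
After txn 2: Expenses=0
After txn 3: Expenses=0
After txn 4: Expenses=0
After txn 5: Expenses=0
After txn 6: Expenses=442
After txn 7: Expenses=442
After txn 8: Expenses=218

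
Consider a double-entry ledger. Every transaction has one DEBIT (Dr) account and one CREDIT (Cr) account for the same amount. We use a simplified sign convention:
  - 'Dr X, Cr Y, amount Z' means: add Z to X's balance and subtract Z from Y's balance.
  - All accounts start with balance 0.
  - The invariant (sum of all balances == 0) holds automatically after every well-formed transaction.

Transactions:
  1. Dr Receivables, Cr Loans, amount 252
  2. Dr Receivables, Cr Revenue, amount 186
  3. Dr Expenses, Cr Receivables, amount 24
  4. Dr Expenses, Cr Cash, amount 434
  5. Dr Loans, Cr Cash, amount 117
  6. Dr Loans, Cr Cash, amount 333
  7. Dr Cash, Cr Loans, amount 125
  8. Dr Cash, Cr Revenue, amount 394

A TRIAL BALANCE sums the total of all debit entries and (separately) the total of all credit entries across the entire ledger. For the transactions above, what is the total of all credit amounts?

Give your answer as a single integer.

Txn 1: credit+=252
Txn 2: credit+=186
Txn 3: credit+=24
Txn 4: credit+=434
Txn 5: credit+=117
Txn 6: credit+=333
Txn 7: credit+=125
Txn 8: credit+=394
Total credits = 1865

Answer: 1865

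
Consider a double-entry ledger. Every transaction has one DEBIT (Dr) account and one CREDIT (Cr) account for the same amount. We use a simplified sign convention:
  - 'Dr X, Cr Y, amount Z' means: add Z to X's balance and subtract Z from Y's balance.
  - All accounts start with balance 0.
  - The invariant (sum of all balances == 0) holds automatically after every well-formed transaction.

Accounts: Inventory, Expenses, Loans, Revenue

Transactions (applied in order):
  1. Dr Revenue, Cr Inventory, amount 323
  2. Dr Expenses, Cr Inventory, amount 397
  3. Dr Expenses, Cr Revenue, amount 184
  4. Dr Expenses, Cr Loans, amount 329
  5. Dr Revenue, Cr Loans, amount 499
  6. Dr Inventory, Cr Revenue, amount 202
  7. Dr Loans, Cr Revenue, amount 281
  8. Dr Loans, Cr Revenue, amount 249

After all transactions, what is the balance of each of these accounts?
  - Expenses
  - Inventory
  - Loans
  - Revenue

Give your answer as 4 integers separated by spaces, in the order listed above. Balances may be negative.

Answer: 910 -518 -298 -94

Derivation:
After txn 1 (Dr Revenue, Cr Inventory, amount 323): Inventory=-323 Revenue=323
After txn 2 (Dr Expenses, Cr Inventory, amount 397): Expenses=397 Inventory=-720 Revenue=323
After txn 3 (Dr Expenses, Cr Revenue, amount 184): Expenses=581 Inventory=-720 Revenue=139
After txn 4 (Dr Expenses, Cr Loans, amount 329): Expenses=910 Inventory=-720 Loans=-329 Revenue=139
After txn 5 (Dr Revenue, Cr Loans, amount 499): Expenses=910 Inventory=-720 Loans=-828 Revenue=638
After txn 6 (Dr Inventory, Cr Revenue, amount 202): Expenses=910 Inventory=-518 Loans=-828 Revenue=436
After txn 7 (Dr Loans, Cr Revenue, amount 281): Expenses=910 Inventory=-518 Loans=-547 Revenue=155
After txn 8 (Dr Loans, Cr Revenue, amount 249): Expenses=910 Inventory=-518 Loans=-298 Revenue=-94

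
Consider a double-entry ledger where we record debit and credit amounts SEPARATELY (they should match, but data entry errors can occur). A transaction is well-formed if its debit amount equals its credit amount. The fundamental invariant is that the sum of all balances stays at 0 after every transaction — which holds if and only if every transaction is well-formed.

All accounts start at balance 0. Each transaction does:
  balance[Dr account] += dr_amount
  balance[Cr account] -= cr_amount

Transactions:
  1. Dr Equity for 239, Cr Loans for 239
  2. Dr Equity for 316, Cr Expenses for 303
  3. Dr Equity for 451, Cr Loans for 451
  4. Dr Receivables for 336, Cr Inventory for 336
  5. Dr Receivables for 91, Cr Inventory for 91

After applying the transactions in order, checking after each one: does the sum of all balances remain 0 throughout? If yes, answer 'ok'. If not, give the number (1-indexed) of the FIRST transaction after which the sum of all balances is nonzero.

Answer: 2

Derivation:
After txn 1: dr=239 cr=239 sum_balances=0
After txn 2: dr=316 cr=303 sum_balances=13
After txn 3: dr=451 cr=451 sum_balances=13
After txn 4: dr=336 cr=336 sum_balances=13
After txn 5: dr=91 cr=91 sum_balances=13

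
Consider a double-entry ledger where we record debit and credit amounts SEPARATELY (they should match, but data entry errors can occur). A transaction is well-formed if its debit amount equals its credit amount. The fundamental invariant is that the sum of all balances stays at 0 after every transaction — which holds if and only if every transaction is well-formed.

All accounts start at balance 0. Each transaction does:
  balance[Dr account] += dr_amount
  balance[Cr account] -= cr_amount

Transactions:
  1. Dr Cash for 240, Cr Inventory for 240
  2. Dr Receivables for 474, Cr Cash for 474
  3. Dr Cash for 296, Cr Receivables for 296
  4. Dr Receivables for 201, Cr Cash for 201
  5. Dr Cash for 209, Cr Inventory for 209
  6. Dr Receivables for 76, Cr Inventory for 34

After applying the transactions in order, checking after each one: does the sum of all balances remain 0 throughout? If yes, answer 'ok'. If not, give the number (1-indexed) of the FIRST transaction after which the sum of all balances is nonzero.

Answer: 6

Derivation:
After txn 1: dr=240 cr=240 sum_balances=0
After txn 2: dr=474 cr=474 sum_balances=0
After txn 3: dr=296 cr=296 sum_balances=0
After txn 4: dr=201 cr=201 sum_balances=0
After txn 5: dr=209 cr=209 sum_balances=0
After txn 6: dr=76 cr=34 sum_balances=42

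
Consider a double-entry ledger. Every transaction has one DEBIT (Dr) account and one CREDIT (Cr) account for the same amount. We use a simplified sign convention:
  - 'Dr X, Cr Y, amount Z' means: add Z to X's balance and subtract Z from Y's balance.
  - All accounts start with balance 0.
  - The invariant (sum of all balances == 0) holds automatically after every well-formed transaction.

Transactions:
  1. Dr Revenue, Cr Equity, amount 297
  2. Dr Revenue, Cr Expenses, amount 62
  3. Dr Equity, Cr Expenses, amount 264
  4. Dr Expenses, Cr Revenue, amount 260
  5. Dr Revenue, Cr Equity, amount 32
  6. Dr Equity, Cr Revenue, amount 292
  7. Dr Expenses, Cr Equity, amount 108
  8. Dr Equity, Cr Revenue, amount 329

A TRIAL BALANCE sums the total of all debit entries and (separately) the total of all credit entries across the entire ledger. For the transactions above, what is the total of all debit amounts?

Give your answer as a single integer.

Answer: 1644

Derivation:
Txn 1: debit+=297
Txn 2: debit+=62
Txn 3: debit+=264
Txn 4: debit+=260
Txn 5: debit+=32
Txn 6: debit+=292
Txn 7: debit+=108
Txn 8: debit+=329
Total debits = 1644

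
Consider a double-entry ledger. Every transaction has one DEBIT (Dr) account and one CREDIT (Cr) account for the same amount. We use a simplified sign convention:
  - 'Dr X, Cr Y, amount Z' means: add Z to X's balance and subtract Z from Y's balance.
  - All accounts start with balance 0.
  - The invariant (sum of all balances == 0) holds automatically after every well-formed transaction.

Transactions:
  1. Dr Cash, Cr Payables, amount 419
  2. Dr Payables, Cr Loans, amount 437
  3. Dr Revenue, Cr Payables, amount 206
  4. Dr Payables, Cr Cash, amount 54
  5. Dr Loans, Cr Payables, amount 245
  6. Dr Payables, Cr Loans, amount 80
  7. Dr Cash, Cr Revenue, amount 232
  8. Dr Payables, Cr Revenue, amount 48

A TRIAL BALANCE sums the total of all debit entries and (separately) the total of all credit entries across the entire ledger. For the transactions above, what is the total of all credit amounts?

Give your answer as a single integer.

Txn 1: credit+=419
Txn 2: credit+=437
Txn 3: credit+=206
Txn 4: credit+=54
Txn 5: credit+=245
Txn 6: credit+=80
Txn 7: credit+=232
Txn 8: credit+=48
Total credits = 1721

Answer: 1721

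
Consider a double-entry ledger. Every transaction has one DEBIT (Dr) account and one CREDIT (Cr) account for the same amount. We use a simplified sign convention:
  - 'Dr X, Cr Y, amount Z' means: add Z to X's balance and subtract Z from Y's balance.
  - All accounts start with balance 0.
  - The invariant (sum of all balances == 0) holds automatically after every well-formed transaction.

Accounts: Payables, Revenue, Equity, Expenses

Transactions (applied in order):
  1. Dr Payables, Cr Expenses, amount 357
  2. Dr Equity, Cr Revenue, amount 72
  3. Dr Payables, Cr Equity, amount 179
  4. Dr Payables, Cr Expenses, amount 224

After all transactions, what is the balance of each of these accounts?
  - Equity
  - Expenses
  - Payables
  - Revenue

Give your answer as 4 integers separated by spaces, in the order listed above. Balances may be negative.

After txn 1 (Dr Payables, Cr Expenses, amount 357): Expenses=-357 Payables=357
After txn 2 (Dr Equity, Cr Revenue, amount 72): Equity=72 Expenses=-357 Payables=357 Revenue=-72
After txn 3 (Dr Payables, Cr Equity, amount 179): Equity=-107 Expenses=-357 Payables=536 Revenue=-72
After txn 4 (Dr Payables, Cr Expenses, amount 224): Equity=-107 Expenses=-581 Payables=760 Revenue=-72

Answer: -107 -581 760 -72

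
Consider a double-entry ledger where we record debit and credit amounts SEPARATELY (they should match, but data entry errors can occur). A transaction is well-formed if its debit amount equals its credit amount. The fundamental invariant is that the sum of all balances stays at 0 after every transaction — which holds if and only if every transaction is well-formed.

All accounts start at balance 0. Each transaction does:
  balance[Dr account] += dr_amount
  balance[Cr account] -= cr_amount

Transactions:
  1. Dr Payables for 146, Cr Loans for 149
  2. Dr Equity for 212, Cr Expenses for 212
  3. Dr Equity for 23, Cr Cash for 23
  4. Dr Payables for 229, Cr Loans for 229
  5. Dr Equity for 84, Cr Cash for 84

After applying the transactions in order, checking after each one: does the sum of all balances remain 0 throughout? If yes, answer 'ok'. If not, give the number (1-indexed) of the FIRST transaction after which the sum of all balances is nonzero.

Answer: 1

Derivation:
After txn 1: dr=146 cr=149 sum_balances=-3
After txn 2: dr=212 cr=212 sum_balances=-3
After txn 3: dr=23 cr=23 sum_balances=-3
After txn 4: dr=229 cr=229 sum_balances=-3
After txn 5: dr=84 cr=84 sum_balances=-3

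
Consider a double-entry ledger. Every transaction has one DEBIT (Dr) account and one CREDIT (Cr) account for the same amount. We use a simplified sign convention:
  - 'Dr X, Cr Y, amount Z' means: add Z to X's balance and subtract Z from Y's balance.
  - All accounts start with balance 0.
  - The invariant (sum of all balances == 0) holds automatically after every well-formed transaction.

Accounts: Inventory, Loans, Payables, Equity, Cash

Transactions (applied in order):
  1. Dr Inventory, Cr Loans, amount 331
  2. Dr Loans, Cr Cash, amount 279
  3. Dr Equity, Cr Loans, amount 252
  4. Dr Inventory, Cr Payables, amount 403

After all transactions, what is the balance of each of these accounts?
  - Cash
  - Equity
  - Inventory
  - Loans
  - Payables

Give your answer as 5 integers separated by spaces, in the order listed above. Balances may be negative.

Answer: -279 252 734 -304 -403

Derivation:
After txn 1 (Dr Inventory, Cr Loans, amount 331): Inventory=331 Loans=-331
After txn 2 (Dr Loans, Cr Cash, amount 279): Cash=-279 Inventory=331 Loans=-52
After txn 3 (Dr Equity, Cr Loans, amount 252): Cash=-279 Equity=252 Inventory=331 Loans=-304
After txn 4 (Dr Inventory, Cr Payables, amount 403): Cash=-279 Equity=252 Inventory=734 Loans=-304 Payables=-403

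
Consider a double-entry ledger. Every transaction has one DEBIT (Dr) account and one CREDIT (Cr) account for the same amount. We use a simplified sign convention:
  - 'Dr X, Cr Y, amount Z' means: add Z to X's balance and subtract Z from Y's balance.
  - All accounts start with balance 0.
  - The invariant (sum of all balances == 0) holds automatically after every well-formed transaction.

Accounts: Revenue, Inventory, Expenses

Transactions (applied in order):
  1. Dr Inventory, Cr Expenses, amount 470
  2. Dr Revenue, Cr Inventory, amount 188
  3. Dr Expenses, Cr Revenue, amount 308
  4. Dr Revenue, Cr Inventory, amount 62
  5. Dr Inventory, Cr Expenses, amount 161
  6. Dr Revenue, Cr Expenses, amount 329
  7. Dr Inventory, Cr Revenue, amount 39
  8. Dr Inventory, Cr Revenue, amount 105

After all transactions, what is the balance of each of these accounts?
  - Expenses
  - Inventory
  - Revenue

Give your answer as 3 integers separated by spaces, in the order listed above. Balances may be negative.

After txn 1 (Dr Inventory, Cr Expenses, amount 470): Expenses=-470 Inventory=470
After txn 2 (Dr Revenue, Cr Inventory, amount 188): Expenses=-470 Inventory=282 Revenue=188
After txn 3 (Dr Expenses, Cr Revenue, amount 308): Expenses=-162 Inventory=282 Revenue=-120
After txn 4 (Dr Revenue, Cr Inventory, amount 62): Expenses=-162 Inventory=220 Revenue=-58
After txn 5 (Dr Inventory, Cr Expenses, amount 161): Expenses=-323 Inventory=381 Revenue=-58
After txn 6 (Dr Revenue, Cr Expenses, amount 329): Expenses=-652 Inventory=381 Revenue=271
After txn 7 (Dr Inventory, Cr Revenue, amount 39): Expenses=-652 Inventory=420 Revenue=232
After txn 8 (Dr Inventory, Cr Revenue, amount 105): Expenses=-652 Inventory=525 Revenue=127

Answer: -652 525 127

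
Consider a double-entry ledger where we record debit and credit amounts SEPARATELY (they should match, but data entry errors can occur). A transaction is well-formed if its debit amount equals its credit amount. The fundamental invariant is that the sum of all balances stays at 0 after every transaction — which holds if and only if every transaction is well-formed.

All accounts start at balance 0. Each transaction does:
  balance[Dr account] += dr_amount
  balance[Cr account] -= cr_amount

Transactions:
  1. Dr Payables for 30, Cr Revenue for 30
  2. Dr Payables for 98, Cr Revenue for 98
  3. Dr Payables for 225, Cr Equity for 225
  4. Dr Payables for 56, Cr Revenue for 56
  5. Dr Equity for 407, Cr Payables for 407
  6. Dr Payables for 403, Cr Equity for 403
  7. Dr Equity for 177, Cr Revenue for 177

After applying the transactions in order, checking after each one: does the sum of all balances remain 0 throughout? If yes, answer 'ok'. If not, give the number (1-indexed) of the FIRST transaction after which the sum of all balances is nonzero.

After txn 1: dr=30 cr=30 sum_balances=0
After txn 2: dr=98 cr=98 sum_balances=0
After txn 3: dr=225 cr=225 sum_balances=0
After txn 4: dr=56 cr=56 sum_balances=0
After txn 5: dr=407 cr=407 sum_balances=0
After txn 6: dr=403 cr=403 sum_balances=0
After txn 7: dr=177 cr=177 sum_balances=0

Answer: ok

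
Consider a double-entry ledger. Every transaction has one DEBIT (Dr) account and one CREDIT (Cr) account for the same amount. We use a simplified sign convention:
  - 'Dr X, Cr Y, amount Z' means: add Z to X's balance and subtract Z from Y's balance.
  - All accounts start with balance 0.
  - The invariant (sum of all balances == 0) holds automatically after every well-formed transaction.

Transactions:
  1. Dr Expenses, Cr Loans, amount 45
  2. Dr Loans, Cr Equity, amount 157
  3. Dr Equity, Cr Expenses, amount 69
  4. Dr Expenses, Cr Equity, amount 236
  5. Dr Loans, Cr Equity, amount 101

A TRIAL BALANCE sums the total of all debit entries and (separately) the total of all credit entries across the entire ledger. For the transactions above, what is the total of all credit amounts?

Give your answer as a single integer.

Answer: 608

Derivation:
Txn 1: credit+=45
Txn 2: credit+=157
Txn 3: credit+=69
Txn 4: credit+=236
Txn 5: credit+=101
Total credits = 608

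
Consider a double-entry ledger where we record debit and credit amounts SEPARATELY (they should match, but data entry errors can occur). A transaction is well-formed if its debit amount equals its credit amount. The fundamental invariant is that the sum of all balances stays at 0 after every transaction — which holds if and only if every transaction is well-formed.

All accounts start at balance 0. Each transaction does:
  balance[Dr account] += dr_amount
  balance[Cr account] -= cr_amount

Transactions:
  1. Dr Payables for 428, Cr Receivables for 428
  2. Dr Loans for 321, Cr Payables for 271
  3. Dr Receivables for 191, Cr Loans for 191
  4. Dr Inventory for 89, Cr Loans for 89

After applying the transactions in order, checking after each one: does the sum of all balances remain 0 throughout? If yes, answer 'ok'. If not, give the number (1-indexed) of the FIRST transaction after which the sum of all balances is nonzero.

Answer: 2

Derivation:
After txn 1: dr=428 cr=428 sum_balances=0
After txn 2: dr=321 cr=271 sum_balances=50
After txn 3: dr=191 cr=191 sum_balances=50
After txn 4: dr=89 cr=89 sum_balances=50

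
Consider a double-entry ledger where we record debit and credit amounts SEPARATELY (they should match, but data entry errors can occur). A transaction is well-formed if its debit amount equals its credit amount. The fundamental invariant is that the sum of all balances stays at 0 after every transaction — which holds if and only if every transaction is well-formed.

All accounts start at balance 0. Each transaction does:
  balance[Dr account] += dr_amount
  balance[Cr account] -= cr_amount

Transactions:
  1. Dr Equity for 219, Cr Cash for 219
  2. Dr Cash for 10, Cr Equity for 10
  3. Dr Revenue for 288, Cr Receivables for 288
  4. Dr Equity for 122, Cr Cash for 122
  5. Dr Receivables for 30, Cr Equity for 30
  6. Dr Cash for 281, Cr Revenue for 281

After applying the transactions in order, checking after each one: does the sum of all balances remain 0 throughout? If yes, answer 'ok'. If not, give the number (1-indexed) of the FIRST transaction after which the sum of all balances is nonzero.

Answer: ok

Derivation:
After txn 1: dr=219 cr=219 sum_balances=0
After txn 2: dr=10 cr=10 sum_balances=0
After txn 3: dr=288 cr=288 sum_balances=0
After txn 4: dr=122 cr=122 sum_balances=0
After txn 5: dr=30 cr=30 sum_balances=0
After txn 6: dr=281 cr=281 sum_balances=0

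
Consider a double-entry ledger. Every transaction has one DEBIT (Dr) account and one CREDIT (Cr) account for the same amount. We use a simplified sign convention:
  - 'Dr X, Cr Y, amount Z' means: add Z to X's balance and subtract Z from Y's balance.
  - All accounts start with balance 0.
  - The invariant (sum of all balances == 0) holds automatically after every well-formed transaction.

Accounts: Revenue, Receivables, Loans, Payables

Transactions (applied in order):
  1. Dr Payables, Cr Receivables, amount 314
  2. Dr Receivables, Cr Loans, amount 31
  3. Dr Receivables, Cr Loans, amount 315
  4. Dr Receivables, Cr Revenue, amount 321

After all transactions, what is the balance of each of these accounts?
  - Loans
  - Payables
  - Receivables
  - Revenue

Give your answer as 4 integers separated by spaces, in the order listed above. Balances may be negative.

After txn 1 (Dr Payables, Cr Receivables, amount 314): Payables=314 Receivables=-314
After txn 2 (Dr Receivables, Cr Loans, amount 31): Loans=-31 Payables=314 Receivables=-283
After txn 3 (Dr Receivables, Cr Loans, amount 315): Loans=-346 Payables=314 Receivables=32
After txn 4 (Dr Receivables, Cr Revenue, amount 321): Loans=-346 Payables=314 Receivables=353 Revenue=-321

Answer: -346 314 353 -321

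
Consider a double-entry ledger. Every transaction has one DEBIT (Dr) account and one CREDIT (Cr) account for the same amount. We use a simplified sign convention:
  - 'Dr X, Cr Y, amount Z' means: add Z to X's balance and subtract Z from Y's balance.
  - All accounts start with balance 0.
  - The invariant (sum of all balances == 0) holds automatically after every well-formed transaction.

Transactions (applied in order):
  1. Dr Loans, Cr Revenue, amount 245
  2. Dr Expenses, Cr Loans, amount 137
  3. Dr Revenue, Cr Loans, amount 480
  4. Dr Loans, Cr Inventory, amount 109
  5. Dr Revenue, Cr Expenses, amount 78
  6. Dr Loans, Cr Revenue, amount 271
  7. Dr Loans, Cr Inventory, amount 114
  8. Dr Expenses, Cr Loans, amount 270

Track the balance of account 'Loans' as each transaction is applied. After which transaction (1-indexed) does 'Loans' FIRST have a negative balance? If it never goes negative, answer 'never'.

Answer: 3

Derivation:
After txn 1: Loans=245
After txn 2: Loans=108
After txn 3: Loans=-372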